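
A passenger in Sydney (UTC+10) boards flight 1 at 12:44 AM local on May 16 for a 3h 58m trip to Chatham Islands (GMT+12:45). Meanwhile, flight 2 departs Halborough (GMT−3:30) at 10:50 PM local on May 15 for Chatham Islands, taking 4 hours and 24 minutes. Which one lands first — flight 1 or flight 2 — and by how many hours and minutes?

Flight 1 in UTC: 12:44 AM − 10:00 = 2:44 PM on May 15.
+3 hours 58 minutes → arrive 6:42 PM UTC on May 15.
Flight 2 in UTC: 10:50 PM + 3:30 = 2:20 AM on May 16.
+4 hours and 24 minutes → arrive 6:44 AM UTC on May 16.
Flight 1 lands earlier by 12 hours 2 minutes.

the first, by 12 hours 2 minutes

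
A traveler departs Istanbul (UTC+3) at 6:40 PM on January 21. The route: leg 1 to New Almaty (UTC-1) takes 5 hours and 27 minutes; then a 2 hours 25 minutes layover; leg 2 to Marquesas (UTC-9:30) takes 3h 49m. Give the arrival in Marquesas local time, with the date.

5:51 PM on January 21

Convert departure to UTC: 6:40 PM − 3:00 = 3:40 PM UTC on Jan 21.
Add 5 hours 27 minutes leg 1 → 9:07 PM UTC.
Add 2 hours and 25 minutes layover in New Almaty → 11:32 PM UTC.
Add 3 hours 49 minutes leg 2 → 3:21 AM UTC (Jan 22).
Marquesas is UTC−9:30, so local arrival = 3:21 AM − 9:30 = 5:51 PM on Jan 21.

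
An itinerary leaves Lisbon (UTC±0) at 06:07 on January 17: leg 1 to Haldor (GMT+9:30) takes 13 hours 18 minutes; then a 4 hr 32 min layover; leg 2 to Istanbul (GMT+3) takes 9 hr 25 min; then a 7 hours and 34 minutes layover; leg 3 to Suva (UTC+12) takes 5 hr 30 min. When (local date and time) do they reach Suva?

Lisbon is at UTC+0, so departure is already 06:07 UTC on Jan 17.
Add 13 hours and 18 minutes leg 1 → 19:25 UTC.
Add 4 hours 32 minutes layover in Haldor → 23:57 UTC.
Add 9 hours and 25 minutes leg 2 → 09:22 UTC (Jan 18).
Add 7 hours and 34 minutes layover in Istanbul → 16:56 UTC.
Add 5 hours and 30 minutes leg 3 → 22:26 UTC.
Suva is UTC+12:00, so local arrival = 22:26 + 12:00 = 10:26 on Jan 19.

10:26 on Jan 19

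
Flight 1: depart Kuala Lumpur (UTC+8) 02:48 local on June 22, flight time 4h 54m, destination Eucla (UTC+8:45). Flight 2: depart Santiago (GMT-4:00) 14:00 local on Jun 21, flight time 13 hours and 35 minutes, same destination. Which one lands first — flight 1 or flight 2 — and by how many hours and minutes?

Flight 1 in UTC: 02:48 − 8:00 = 18:48 on Jun 21.
+4 hours 54 minutes → arrive 23:42 UTC on Jun 21.
Flight 2 in UTC: 14:00 + 4:00 = 18:00 on Jun 21.
+13 hours and 35 minutes → arrive 07:35 UTC on Jun 22.
Flight 1 lands earlier by 7 hours 53 minutes.

the first, by 7 hours 53 minutes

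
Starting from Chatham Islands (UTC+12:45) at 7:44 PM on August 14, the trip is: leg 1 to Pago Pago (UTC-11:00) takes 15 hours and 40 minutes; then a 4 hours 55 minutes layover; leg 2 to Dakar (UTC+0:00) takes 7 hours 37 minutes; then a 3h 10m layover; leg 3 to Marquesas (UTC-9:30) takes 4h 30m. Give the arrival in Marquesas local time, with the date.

Convert departure to UTC: 7:44 PM − 12:45 = 6:59 AM UTC on Aug 14.
Add 15 hours and 40 minutes leg 1 → 10:39 PM UTC.
Add 4 hours and 55 minutes layover in Pago Pago → 3:34 AM UTC (Aug 15).
Add 7 hours 37 minutes leg 2 → 11:11 AM UTC.
Add 3 hours 10 minutes layover in Dakar → 2:21 PM UTC.
Add 4 hours 30 minutes leg 3 → 6:51 PM UTC.
Marquesas is UTC−9:30, so local arrival = 6:51 PM − 9:30 = 9:21 AM on Aug 15.

9:21 AM on August 15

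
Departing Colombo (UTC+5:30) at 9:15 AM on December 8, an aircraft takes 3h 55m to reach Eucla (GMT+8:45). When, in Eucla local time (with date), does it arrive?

4:25 PM on Dec 8

Convert departure to UTC: 9:15 AM − 5:30 = 3:45 AM UTC on Dec 8.
Add 3 hours 55 minutes travel time → 7:40 AM UTC.
Eucla is UTC+8:45, so local arrival = 7:40 AM + 8:45 = 4:25 PM on Dec 8.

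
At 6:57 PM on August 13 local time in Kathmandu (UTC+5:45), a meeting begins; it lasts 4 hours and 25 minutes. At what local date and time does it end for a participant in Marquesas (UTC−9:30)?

8:07 AM on August 13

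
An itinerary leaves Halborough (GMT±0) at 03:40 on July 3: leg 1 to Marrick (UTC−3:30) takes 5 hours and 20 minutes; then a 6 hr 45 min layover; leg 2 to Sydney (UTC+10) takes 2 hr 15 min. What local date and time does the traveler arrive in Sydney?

Halborough is at UTC+0, so departure is already 03:40 UTC on Jul 3.
Add 5 hours and 20 minutes leg 1 → 09:00 UTC.
Add 6 hours and 45 minutes layover in Marrick → 15:45 UTC.
Add 2 hours and 15 minutes leg 2 → 18:00 UTC.
Sydney is UTC+10:00, so local arrival = 18:00 + 10:00 = 04:00 on Jul 4.

04:00 on Jul 4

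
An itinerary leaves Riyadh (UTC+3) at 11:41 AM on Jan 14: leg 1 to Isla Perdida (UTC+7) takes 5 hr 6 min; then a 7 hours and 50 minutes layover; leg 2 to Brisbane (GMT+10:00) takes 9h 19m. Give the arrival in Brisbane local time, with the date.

Convert departure to UTC: 11:41 AM − 3:00 = 8:41 AM UTC on Jan 14.
Add 5 hours and 6 minutes leg 1 → 1:47 PM UTC.
Add 7 hours 50 minutes layover in Isla Perdida → 9:37 PM UTC.
Add 9 hours 19 minutes leg 2 → 6:56 AM UTC (Jan 15).
Brisbane is UTC+10:00, so local arrival = 6:56 AM + 10:00 = 4:56 PM on Jan 15.

4:56 PM on January 15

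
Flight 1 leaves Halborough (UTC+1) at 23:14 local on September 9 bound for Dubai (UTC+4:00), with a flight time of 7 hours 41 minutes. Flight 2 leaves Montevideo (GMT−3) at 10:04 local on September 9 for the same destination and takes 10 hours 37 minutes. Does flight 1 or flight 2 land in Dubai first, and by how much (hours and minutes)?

Flight 1 in UTC: 23:14 − 1:00 = 22:14 on Sep 9.
+7 hours and 41 minutes → arrive 05:55 UTC on Sep 10.
Flight 2 in UTC: 10:04 + 3:00 = 13:04 on Sep 9.
+10 hours and 37 minutes → arrive 23:41 UTC on Sep 9.
Flight 2 lands earlier by 6 hours 14 minutes.

the second, by 6 hours 14 minutes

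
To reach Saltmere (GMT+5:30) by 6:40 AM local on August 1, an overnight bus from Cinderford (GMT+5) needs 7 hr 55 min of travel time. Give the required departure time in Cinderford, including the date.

10:15 PM on July 31

Target arrival in UTC: 6:40 AM − 5:30 = 1:10 AM on Aug 1.
Subtract 7 hours 55 minutes → departure 5:15 PM UTC on Jul 31.
Cinderford is UTC+5:00: 5:15 PM + 5:00 = 10:15 PM on Jul 31.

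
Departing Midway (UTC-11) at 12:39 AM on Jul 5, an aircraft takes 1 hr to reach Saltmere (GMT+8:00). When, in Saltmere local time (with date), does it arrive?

8:39 PM on Jul 5

Convert departure to UTC: 12:39 AM + 11:00 = 11:39 AM UTC on Jul 5.
Add 1 hour travel time → 12:39 PM UTC.
Saltmere is UTC+8:00, so local arrival = 12:39 PM + 8:00 = 8:39 PM on Jul 5.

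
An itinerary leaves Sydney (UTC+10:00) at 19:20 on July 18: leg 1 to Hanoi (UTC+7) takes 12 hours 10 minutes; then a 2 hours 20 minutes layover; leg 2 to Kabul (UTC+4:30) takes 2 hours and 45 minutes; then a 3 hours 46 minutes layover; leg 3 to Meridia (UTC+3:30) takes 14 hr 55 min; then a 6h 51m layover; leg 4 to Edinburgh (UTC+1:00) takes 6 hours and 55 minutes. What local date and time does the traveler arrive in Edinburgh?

Convert departure to UTC: 19:20 − 10:00 = 09:20 UTC on Jul 18.
Add 12 hours and 10 minutes leg 1 → 21:30 UTC.
Add 2 hours 20 minutes layover in Hanoi → 23:50 UTC.
Add 2 hours 45 minutes leg 2 → 02:35 UTC (Jul 19).
Add 3 hours and 46 minutes layover in Kabul → 06:21 UTC.
Add 14 hours and 55 minutes leg 3 → 21:16 UTC.
Add 6 hours 51 minutes layover in Meridia → 04:07 UTC (Jul 20).
Add 6 hours 55 minutes leg 4 → 11:02 UTC.
Edinburgh is UTC+1:00, so local arrival = 11:02 + 1:00 = 12:02 on Jul 20.

12:02 on July 20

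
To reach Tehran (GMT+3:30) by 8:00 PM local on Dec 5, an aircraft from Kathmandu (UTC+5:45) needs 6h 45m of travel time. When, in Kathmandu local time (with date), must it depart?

Target arrival in UTC: 8:00 PM − 3:30 = 4:30 PM on Dec 5.
Subtract 6 hours and 45 minutes → departure 9:45 AM UTC on Dec 5.
Kathmandu is UTC+5:45: 9:45 AM + 5:45 = 3:30 PM on Dec 5.

3:30 PM on Dec 5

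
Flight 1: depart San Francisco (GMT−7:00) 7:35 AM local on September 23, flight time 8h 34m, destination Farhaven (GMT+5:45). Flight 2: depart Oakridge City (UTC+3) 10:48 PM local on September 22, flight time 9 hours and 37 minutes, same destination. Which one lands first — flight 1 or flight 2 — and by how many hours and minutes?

Flight 1 in UTC: 7:35 AM + 7:00 = 2:35 PM on Sep 23.
+8 hours and 34 minutes → arrive 11:09 PM UTC on Sep 23.
Flight 2 in UTC: 10:48 PM − 3:00 = 7:48 PM on Sep 22.
+9 hours and 37 minutes → arrive 5:25 AM UTC on Sep 23.
Flight 2 lands earlier by 17 hours 44 minutes.

the second, by 17 hours 44 minutes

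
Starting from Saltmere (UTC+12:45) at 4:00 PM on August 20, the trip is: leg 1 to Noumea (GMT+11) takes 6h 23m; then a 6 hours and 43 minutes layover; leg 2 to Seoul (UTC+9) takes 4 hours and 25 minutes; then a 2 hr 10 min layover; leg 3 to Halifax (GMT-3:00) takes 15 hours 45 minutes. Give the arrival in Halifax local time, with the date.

11:41 AM on August 21

Convert departure to UTC: 4:00 PM − 12:45 = 3:15 AM UTC on Aug 20.
Add 6 hours 23 minutes leg 1 → 9:38 AM UTC.
Add 6 hours 43 minutes layover in Noumea → 4:21 PM UTC.
Add 4 hours 25 minutes leg 2 → 8:46 PM UTC.
Add 2 hours and 10 minutes layover in Seoul → 10:56 PM UTC.
Add 15 hours 45 minutes leg 3 → 2:41 PM UTC (Aug 21).
Halifax is UTC−3:00, so local arrival = 2:41 PM − 3:00 = 11:41 AM on Aug 21.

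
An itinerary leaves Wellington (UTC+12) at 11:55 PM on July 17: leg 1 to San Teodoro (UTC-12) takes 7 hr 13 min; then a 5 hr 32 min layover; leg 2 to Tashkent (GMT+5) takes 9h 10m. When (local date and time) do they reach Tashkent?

Convert departure to UTC: 11:55 PM − 12:00 = 11:55 AM UTC on Jul 17.
Add 7 hours 13 minutes leg 1 → 7:08 PM UTC.
Add 5 hours and 32 minutes layover in San Teodoro → 12:40 AM UTC (Jul 18).
Add 9 hours and 10 minutes leg 2 → 9:50 AM UTC.
Tashkent is UTC+5:00, so local arrival = 9:50 AM + 5:00 = 2:50 PM on Jul 18.

2:50 PM on Jul 18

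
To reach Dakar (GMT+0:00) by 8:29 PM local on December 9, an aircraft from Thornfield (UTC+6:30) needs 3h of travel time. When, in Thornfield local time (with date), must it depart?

Target arrival is already UTC: 8:29 PM on Dec 9.
Subtract 3 hours → departure 5:29 PM UTC on Dec 9.
Thornfield is UTC+6:30: 5:29 PM + 6:30 = 11:59 PM on Dec 9.

11:59 PM on December 9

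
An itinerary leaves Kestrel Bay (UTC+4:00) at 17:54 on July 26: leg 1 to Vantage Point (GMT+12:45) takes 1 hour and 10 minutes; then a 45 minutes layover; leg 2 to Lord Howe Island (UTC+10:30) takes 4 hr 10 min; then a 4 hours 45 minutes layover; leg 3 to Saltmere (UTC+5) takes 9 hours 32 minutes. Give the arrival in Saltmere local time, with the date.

Convert departure to UTC: 17:54 − 4:00 = 13:54 UTC on Jul 26.
Add 1 hour and 10 minutes leg 1 → 15:04 UTC.
Add 45 minutes layover in Vantage Point → 15:49 UTC.
Add 4 hours and 10 minutes leg 2 → 19:59 UTC.
Add 4 hours 45 minutes layover in Lord Howe Island → 00:44 UTC (Jul 27).
Add 9 hours and 32 minutes leg 3 → 10:16 UTC.
Saltmere is UTC+5:00, so local arrival = 10:16 + 5:00 = 15:16 on Jul 27.

15:16 on July 27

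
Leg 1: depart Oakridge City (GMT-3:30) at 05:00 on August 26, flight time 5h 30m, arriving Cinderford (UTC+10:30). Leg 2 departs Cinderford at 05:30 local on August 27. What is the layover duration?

5 hours

Convert departure to UTC: 05:00 + 3:30 = 08:30 UTC on Aug 26.
Add 5 hours 30 minutes flight time → 14:00 UTC.
Cinderford is UTC+10:30, so local arrival = 14:00 + 10:30 = 00:30 on Aug 27.
Layover = 05:30 − 00:30 = 5 hours.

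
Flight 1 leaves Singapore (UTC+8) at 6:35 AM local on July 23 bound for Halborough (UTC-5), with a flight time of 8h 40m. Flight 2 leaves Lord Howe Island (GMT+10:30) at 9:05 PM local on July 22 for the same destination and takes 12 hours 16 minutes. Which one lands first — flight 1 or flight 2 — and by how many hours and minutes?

Flight 1 in UTC: 6:35 AM − 8:00 = 10:35 PM on Jul 22.
+8 hours and 40 minutes → arrive 7:15 AM UTC on Jul 23.
Flight 2 in UTC: 9:05 PM − 10:30 = 10:35 AM on Jul 22.
+12 hours and 16 minutes → arrive 10:51 PM UTC on Jul 22.
Flight 2 lands earlier by 8 hours 24 minutes.

the second, by 8 hours 24 minutes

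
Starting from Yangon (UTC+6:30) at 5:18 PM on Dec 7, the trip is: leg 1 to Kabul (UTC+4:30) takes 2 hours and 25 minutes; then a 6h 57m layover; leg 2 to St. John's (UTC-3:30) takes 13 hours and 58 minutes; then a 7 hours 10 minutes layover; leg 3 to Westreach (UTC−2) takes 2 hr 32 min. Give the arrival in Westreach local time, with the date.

5:50 PM on December 8

Convert departure to UTC: 5:18 PM − 6:30 = 10:48 AM UTC on Dec 7.
Add 2 hours and 25 minutes leg 1 → 1:13 PM UTC.
Add 6 hours 57 minutes layover in Kabul → 8:10 PM UTC.
Add 13 hours and 58 minutes leg 2 → 10:08 AM UTC (Dec 8).
Add 7 hours and 10 minutes layover in St. John's → 5:18 PM UTC.
Add 2 hours 32 minutes leg 3 → 7:50 PM UTC.
Westreach is UTC−2:00, so local arrival = 7:50 PM − 2:00 = 5:50 PM on Dec 8.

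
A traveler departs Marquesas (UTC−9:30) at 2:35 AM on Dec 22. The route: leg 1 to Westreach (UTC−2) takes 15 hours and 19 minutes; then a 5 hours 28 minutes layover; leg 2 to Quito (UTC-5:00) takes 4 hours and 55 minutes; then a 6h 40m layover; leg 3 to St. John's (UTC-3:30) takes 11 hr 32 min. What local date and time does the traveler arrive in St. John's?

Convert departure to UTC: 2:35 AM + 9:30 = 12:05 PM UTC on Dec 22.
Add 15 hours 19 minutes leg 1 → 3:24 AM UTC (Dec 23).
Add 5 hours 28 minutes layover in Westreach → 8:52 AM UTC.
Add 4 hours and 55 minutes leg 2 → 1:47 PM UTC.
Add 6 hours and 40 minutes layover in Quito → 8:27 PM UTC.
Add 11 hours 32 minutes leg 3 → 7:59 AM UTC (Dec 24).
St. John's is UTC−3:30, so local arrival = 7:59 AM − 3:30 = 4:29 AM on Dec 24.

4:29 AM on Dec 24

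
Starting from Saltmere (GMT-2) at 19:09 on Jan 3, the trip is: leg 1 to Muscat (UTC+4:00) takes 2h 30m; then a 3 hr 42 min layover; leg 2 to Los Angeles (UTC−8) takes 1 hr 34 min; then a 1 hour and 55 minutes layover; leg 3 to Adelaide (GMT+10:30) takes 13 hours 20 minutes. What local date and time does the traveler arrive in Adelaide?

06:40 on January 5

Convert departure to UTC: 19:09 + 2:00 = 21:09 UTC on Jan 3.
Add 2 hours 30 minutes leg 1 → 23:39 UTC.
Add 3 hours and 42 minutes layover in Muscat → 03:21 UTC (Jan 4).
Add 1 hour and 34 minutes leg 2 → 04:55 UTC.
Add 1 hour 55 minutes layover in Los Angeles → 06:50 UTC.
Add 13 hours 20 minutes leg 3 → 20:10 UTC.
Adelaide is UTC+10:30, so local arrival = 20:10 + 10:30 = 06:40 on Jan 5.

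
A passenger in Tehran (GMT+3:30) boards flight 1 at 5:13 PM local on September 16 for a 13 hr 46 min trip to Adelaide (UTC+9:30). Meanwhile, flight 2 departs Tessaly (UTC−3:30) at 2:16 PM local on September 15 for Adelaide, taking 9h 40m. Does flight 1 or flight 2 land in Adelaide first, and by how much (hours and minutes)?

Flight 1 in UTC: 5:13 PM − 3:30 = 1:43 PM on Sep 16.
+13 hours and 46 minutes → arrive 3:29 AM UTC on Sep 17.
Flight 2 in UTC: 2:16 PM + 3:30 = 5:46 PM on Sep 15.
+9 hours and 40 minutes → arrive 3:26 AM UTC on Sep 16.
Flight 2 lands earlier by 24 hours 3 minutes.

the second, by 24 hours 3 minutes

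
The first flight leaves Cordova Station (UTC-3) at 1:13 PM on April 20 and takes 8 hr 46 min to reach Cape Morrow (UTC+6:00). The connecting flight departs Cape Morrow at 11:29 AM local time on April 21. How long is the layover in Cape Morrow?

Convert departure to UTC: 1:13 PM + 3:00 = 4:13 PM UTC on Apr 20.
Add 8 hours 46 minutes flight time → 12:59 AM UTC (Apr 21).
Cape Morrow is UTC+6:00, so local arrival = 12:59 AM + 6:00 = 6:59 AM on Apr 21.
Layover = 11:29 AM − 6:59 AM = 4 hours 30 minutes.

4 hours 30 minutes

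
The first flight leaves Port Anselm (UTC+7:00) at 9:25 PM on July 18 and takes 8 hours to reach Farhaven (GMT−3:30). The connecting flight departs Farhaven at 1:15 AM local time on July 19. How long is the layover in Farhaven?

Convert departure to UTC: 9:25 PM − 7:00 = 2:25 PM UTC on Jul 18.
Add 8 hours flight time → 10:25 PM UTC.
Farhaven is UTC−3:30, so local arrival = 10:25 PM − 3:30 = 6:55 PM on Jul 18.
Layover = 1:15 AM − 6:55 PM (+1 day) = 6 hours 20 minutes.

6 hours 20 minutes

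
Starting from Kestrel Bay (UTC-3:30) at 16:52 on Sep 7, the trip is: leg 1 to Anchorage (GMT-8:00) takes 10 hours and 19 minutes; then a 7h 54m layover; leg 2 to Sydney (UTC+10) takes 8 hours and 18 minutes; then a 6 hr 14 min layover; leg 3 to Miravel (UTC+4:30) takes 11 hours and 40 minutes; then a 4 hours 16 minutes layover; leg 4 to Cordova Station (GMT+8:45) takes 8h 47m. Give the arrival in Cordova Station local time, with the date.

14:35 on Sep 10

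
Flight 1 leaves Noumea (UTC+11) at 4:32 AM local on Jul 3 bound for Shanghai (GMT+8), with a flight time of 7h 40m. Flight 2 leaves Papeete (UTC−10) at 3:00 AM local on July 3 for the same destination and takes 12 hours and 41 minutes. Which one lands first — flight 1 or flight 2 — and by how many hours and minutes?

the first, by 24 hours 29 minutes

Flight 1 in UTC: 4:32 AM − 11:00 = 5:32 PM on Jul 2.
+7 hours and 40 minutes → arrive 1:12 AM UTC on Jul 3.
Flight 2 in UTC: 3:00 AM + 10:00 = 1:00 PM on Jul 3.
+12 hours and 41 minutes → arrive 1:41 AM UTC on Jul 4.
Flight 1 lands earlier by 24 hours 29 minutes.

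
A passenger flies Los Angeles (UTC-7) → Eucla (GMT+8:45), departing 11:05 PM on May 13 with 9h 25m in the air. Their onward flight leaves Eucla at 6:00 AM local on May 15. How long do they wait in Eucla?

5 hours 45 minutes

Convert departure to UTC: 11:05 PM + 7:00 = 6:05 AM UTC on May 14.
Add 9 hours 25 minutes flight time → 3:30 PM UTC.
Eucla is UTC+8:45, so local arrival = 3:30 PM + 8:45 = 12:15 AM on May 15.
Layover = 6:00 AM − 12:15 AM = 5 hours 45 minutes.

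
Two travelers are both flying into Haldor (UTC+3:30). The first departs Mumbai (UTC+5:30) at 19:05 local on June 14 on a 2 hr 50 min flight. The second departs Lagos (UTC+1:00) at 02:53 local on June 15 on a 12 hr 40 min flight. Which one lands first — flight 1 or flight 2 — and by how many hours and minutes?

the first, by 22 hours 8 minutes

Flight 1 in UTC: 19:05 − 5:30 = 13:35 on Jun 14.
+2 hours and 50 minutes → arrive 16:25 UTC on Jun 14.
Flight 2 in UTC: 02:53 − 1:00 = 01:53 on Jun 15.
+12 hours and 40 minutes → arrive 14:33 UTC on Jun 15.
Flight 1 lands earlier by 22 hours 8 minutes.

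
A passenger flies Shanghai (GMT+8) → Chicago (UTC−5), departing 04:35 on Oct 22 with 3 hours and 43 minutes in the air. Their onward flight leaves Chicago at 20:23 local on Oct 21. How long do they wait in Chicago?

1 hour 5 minutes

Convert departure to UTC: 04:35 − 8:00 = 20:35 UTC on Oct 21.
Add 3 hours 43 minutes flight time → 00:18 UTC (Oct 22).
Chicago is UTC−5:00, so local arrival = 00:18 − 5:00 = 19:18 on Oct 21.
Layover = 20:23 − 19:18 = 1 hour 5 minutes.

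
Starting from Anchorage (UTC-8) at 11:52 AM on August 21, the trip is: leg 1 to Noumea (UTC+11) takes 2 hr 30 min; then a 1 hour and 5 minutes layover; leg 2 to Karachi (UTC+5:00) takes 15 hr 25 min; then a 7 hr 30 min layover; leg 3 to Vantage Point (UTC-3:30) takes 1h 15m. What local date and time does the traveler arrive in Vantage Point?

Convert departure to UTC: 11:52 AM + 8:00 = 7:52 PM UTC on Aug 21.
Add 2 hours and 30 minutes leg 1 → 10:22 PM UTC.
Add 1 hour and 5 minutes layover in Noumea → 11:27 PM UTC.
Add 15 hours 25 minutes leg 2 → 2:52 PM UTC (Aug 22).
Add 7 hours 30 minutes layover in Karachi → 10:22 PM UTC.
Add 1 hour 15 minutes leg 3 → 11:37 PM UTC.
Vantage Point is UTC−3:30, so local arrival = 11:37 PM − 3:30 = 8:07 PM on Aug 22.

8:07 PM on Aug 22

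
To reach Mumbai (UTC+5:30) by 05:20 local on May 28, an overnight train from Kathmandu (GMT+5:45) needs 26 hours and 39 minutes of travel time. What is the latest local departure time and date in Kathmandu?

Target arrival in UTC: 05:20 − 5:30 = 23:50 on May 27.
Subtract 26 hours and 39 minutes → departure 21:11 UTC on May 26.
Kathmandu is UTC+5:45: 21:11 + 5:45 = 02:56 on May 27.

02:56 on May 27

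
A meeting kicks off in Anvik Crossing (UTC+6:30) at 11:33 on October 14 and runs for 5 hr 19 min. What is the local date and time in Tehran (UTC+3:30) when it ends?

Convert start to UTC: 11:33 − 6:30 = 05:03 UTC on Oct 14.
Add 5 hours 19 minutes duration → 10:22 UTC.
Tehran is UTC+3:30, so local end time = 10:22 + 3:30 = 13:52 on Oct 14.

13:52 on October 14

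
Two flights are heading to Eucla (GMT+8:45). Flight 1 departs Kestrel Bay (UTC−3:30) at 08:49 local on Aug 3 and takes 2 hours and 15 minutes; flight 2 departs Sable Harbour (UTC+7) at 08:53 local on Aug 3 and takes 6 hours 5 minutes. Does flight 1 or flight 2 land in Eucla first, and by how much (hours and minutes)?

the second, by 6 hours 36 minutes

Flight 1 in UTC: 08:49 + 3:30 = 12:19 on Aug 3.
+2 hours 15 minutes → arrive 14:34 UTC on Aug 3.
Flight 2 in UTC: 08:53 − 7:00 = 01:53 on Aug 3.
+6 hours and 5 minutes → arrive 07:58 UTC on Aug 3.
Flight 2 lands earlier by 6 hours 36 minutes.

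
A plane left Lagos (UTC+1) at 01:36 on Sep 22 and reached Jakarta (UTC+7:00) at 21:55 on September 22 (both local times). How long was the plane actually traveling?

Departure in UTC: 01:36 − 1:00 = 00:36 on Sep 22.
Arrival in UTC: 21:55 − 7:00 = 14:55 on Sep 22.
Elapsed = 14:55 − 00:36 = 14 hours 19 minutes.

14 hours 19 minutes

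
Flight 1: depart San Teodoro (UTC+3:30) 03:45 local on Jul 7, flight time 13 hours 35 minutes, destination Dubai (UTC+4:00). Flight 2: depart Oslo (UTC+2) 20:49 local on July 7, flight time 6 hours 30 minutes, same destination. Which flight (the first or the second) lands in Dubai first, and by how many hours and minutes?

Flight 1 in UTC: 03:45 − 3:30 = 00:15 on Jul 7.
+13 hours 35 minutes → arrive 13:50 UTC on Jul 7.
Flight 2 in UTC: 20:49 − 2:00 = 18:49 on Jul 7.
+6 hours 30 minutes → arrive 01:19 UTC on Jul 8.
Flight 1 lands earlier by 11 hours 29 minutes.

the first, by 11 hours 29 minutes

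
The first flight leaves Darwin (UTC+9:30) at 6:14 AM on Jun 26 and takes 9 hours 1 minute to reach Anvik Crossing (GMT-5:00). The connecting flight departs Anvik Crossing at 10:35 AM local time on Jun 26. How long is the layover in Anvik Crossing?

9 hours 50 minutes

Convert departure to UTC: 6:14 AM − 9:30 = 8:44 PM UTC on Jun 25.
Add 9 hours and 1 minute flight time → 5:45 AM UTC (Jun 26).
Anvik Crossing is UTC−5:00, so local arrival = 5:45 AM − 5:00 = 12:45 AM on Jun 26.
Layover = 10:35 AM − 12:45 AM = 9 hours 50 minutes.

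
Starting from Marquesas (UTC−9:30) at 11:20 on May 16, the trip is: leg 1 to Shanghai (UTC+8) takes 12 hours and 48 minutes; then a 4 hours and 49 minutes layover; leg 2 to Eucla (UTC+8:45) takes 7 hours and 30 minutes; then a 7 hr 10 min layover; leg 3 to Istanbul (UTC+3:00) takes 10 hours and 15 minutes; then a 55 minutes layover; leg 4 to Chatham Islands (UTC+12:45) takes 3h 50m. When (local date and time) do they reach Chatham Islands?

08:52 on May 19

Convert departure to UTC: 11:20 + 9:30 = 20:50 UTC on May 16.
Add 12 hours 48 minutes leg 1 → 09:38 UTC (May 17).
Add 4 hours 49 minutes layover in Shanghai → 14:27 UTC.
Add 7 hours and 30 minutes leg 2 → 21:57 UTC.
Add 7 hours and 10 minutes layover in Eucla → 05:07 UTC (May 18).
Add 10 hours and 15 minutes leg 3 → 15:22 UTC.
Add 55 minutes layover in Istanbul → 16:17 UTC.
Add 3 hours 50 minutes leg 4 → 20:07 UTC.
Chatham Islands is UTC+12:45, so local arrival = 20:07 + 12:45 = 08:52 on May 19.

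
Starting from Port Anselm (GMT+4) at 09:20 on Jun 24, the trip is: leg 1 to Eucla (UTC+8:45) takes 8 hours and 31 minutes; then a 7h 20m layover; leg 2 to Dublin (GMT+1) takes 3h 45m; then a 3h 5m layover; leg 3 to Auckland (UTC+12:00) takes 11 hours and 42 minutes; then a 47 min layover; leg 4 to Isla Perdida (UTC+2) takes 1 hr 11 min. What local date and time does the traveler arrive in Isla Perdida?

19:41 on June 25

Convert departure to UTC: 09:20 − 4:00 = 05:20 UTC on Jun 24.
Add 8 hours 31 minutes leg 1 → 13:51 UTC.
Add 7 hours and 20 minutes layover in Eucla → 21:11 UTC.
Add 3 hours and 45 minutes leg 2 → 00:56 UTC (Jun 25).
Add 3 hours 5 minutes layover in Dublin → 04:01 UTC.
Add 11 hours 42 minutes leg 3 → 15:43 UTC.
Add 47 minutes layover in Auckland → 16:30 UTC.
Add 1 hour and 11 minutes leg 4 → 17:41 UTC.
Isla Perdida is UTC+2:00, so local arrival = 17:41 + 2:00 = 19:41 on Jun 25.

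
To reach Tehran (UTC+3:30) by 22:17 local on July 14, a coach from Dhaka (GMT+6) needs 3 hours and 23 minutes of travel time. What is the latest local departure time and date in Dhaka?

21:24 on July 14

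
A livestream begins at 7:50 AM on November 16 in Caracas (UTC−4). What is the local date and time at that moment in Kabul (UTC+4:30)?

4:20 PM on November 16

In UTC: 7:50 AM + 4:00 = 11:50 AM on Nov 16.
Kabul is UTC+4:30: 11:50 AM + 4:30 = 4:20 PM on Nov 16.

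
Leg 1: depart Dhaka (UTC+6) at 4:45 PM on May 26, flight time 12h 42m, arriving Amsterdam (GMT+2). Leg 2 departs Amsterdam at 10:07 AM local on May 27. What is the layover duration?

8 hours 40 minutes

Convert departure to UTC: 4:45 PM − 6:00 = 10:45 AM UTC on May 26.
Add 12 hours and 42 minutes flight time → 11:27 PM UTC.
Amsterdam is UTC+2:00, so local arrival = 11:27 PM + 2:00 = 1:27 AM on May 27.
Layover = 10:07 AM − 1:27 AM = 8 hours 40 minutes.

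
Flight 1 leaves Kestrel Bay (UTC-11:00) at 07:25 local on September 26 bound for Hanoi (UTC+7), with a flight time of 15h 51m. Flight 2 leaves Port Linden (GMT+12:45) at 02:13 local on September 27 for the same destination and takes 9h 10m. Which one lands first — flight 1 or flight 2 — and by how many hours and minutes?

Flight 1 in UTC: 07:25 + 11:00 = 18:25 on Sep 26.
+15 hours 51 minutes → arrive 10:16 UTC on Sep 27.
Flight 2 in UTC: 02:13 − 12:45 = 13:28 on Sep 26.
+9 hours and 10 minutes → arrive 22:38 UTC on Sep 26.
Flight 2 lands earlier by 11 hours 38 minutes.

the second, by 11 hours 38 minutes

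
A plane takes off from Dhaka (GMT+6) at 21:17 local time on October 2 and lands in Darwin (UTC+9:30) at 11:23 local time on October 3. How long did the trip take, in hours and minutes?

Darwin is 3:30 ahead of Dhaka.
Clock-face elapsed time (ignoring zones) is 14 hours 6 minutes.
Actual elapsed = 14 hours 6 minutes − 3:30 = 10 hours 36 minutes.

10 hours 36 minutes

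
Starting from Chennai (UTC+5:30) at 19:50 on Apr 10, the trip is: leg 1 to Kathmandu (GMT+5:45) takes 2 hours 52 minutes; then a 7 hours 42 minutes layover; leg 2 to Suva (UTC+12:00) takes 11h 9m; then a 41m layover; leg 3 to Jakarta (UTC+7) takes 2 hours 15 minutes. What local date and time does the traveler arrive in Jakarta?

21:59 on April 11

Convert departure to UTC: 19:50 − 5:30 = 14:20 UTC on Apr 10.
Add 2 hours 52 minutes leg 1 → 17:12 UTC.
Add 7 hours and 42 minutes layover in Kathmandu → 00:54 UTC (Apr 11).
Add 11 hours and 9 minutes leg 2 → 12:03 UTC.
Add 41 minutes layover in Suva → 12:44 UTC.
Add 2 hours and 15 minutes leg 3 → 14:59 UTC.
Jakarta is UTC+7:00, so local arrival = 14:59 + 7:00 = 21:59 on Apr 11.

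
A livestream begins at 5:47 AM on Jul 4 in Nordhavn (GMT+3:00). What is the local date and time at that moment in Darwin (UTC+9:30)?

12:17 PM on Jul 4

In UTC: 5:47 AM − 3:00 = 2:47 AM on Jul 4.
Darwin is UTC+9:30: 2:47 AM + 9:30 = 12:17 PM on Jul 4.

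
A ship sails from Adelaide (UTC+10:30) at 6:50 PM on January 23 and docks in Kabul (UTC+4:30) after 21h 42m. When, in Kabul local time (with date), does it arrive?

Kabul is 6:00 behind Adelaide.
After 21 hours 42 minutes it is 4:32 PM (Jan 24) in Adelaide.
Shift by the zone difference: 4:32 PM − 6:00 = 10:32 AM on Jan 24 in Kabul.

10:32 AM on Jan 24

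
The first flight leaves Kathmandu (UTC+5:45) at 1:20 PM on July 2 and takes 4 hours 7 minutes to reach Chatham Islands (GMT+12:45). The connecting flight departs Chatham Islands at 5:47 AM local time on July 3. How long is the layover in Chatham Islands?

5 hours 20 minutes

Convert departure to UTC: 1:20 PM − 5:45 = 7:35 AM UTC on Jul 2.
Add 4 hours 7 minutes flight time → 11:42 AM UTC.
Chatham Islands is UTC+12:45, so local arrival = 11:42 AM + 12:45 = 12:27 AM on Jul 3.
Layover = 5:47 AM − 12:27 AM = 5 hours 20 minutes.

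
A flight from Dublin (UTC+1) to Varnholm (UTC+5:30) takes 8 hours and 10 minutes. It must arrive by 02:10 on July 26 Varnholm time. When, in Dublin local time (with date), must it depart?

13:30 on July 25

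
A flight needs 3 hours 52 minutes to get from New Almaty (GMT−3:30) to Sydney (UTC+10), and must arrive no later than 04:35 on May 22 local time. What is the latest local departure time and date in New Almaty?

11:13 on May 21

Target arrival in UTC: 04:35 − 10:00 = 18:35 on May 21.
Subtract 3 hours 52 minutes → departure 14:43 UTC on May 21.
New Almaty is UTC−3:30: 14:43 − 3:30 = 11:13 on May 21.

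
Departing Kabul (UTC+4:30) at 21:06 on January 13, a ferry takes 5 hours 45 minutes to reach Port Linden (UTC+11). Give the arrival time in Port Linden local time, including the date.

Port Linden is 6:30 ahead of Kabul.
After 5 hours and 45 minutes it is 02:51 (Jan 14) in Kabul.
Shift by the zone difference: 02:51 + 6:30 = 09:21 on Jan 14 in Port Linden.

09:21 on January 14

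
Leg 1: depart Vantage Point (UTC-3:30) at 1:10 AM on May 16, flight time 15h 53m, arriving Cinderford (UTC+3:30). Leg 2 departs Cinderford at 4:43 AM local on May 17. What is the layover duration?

Convert departure to UTC: 1:10 AM + 3:30 = 4:40 AM UTC on May 16.
Add 15 hours and 53 minutes flight time → 8:33 PM UTC.
Cinderford is UTC+3:30, so local arrival = 8:33 PM + 3:30 = 12:03 AM on May 17.
Layover = 4:43 AM − 12:03 AM = 4 hours 40 minutes.

4 hours 40 minutes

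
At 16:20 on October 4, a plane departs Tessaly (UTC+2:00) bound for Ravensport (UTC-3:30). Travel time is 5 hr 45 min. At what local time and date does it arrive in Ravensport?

16:35 on October 4

Convert departure to UTC: 16:20 − 2:00 = 14:20 UTC on Oct 4.
Add 5 hours and 45 minutes travel time → 20:05 UTC.
Ravensport is UTC−3:30, so local arrival = 20:05 − 3:30 = 16:35 on Oct 4.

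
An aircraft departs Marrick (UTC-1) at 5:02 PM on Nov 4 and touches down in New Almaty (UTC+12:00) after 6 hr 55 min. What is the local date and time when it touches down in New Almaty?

Convert departure to UTC: 5:02 PM + 1:00 = 6:02 PM UTC on Nov 4.
Add 6 hours 55 minutes travel time → 12:57 AM UTC (Nov 5).
New Almaty is UTC+12:00, so local arrival = 12:57 AM + 12:00 = 12:57 PM on Nov 5.

12:57 PM on November 5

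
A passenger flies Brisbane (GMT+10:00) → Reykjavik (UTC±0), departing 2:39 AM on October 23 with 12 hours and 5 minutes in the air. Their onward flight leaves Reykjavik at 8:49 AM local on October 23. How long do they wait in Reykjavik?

Convert departure to UTC: 2:39 AM − 10:00 = 4:39 PM UTC on Oct 22.
Add 12 hours 5 minutes flight time → 4:44 AM UTC (Oct 23).
Reykjavik is UTC+0, so local arrival is the same: 4:44 AM on Oct 23.
Layover = 8:49 AM − 4:44 AM = 4 hours 5 minutes.

4 hours 5 minutes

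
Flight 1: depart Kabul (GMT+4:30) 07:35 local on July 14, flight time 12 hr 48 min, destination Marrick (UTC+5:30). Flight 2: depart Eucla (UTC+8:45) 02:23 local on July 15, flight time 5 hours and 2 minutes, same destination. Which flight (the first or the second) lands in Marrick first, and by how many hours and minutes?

the first, by 6 hours 47 minutes

Flight 1 in UTC: 07:35 − 4:30 = 03:05 on Jul 14.
+12 hours and 48 minutes → arrive 15:53 UTC on Jul 14.
Flight 2 in UTC: 02:23 − 8:45 = 17:38 on Jul 14.
+5 hours 2 minutes → arrive 22:40 UTC on Jul 14.
Flight 1 lands earlier by 6 hours 47 minutes.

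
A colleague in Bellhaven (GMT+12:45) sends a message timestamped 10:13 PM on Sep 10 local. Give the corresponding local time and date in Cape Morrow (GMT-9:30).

11:58 PM on Sep 9

In UTC: 10:13 PM − 12:45 = 9:28 AM on Sep 10.
Cape Morrow is UTC−9:30: 9:28 AM − 9:30 = 11:58 PM on Sep 9.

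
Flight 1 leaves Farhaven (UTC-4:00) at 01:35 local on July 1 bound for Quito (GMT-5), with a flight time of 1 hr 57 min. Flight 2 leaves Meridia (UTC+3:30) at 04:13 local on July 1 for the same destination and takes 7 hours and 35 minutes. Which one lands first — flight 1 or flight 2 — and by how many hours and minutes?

Flight 1 in UTC: 01:35 + 4:00 = 05:35 on Jul 1.
+1 hour and 57 minutes → arrive 07:32 UTC on Jul 1.
Flight 2 in UTC: 04:13 − 3:30 = 00:43 on Jul 1.
+7 hours and 35 minutes → arrive 08:18 UTC on Jul 1.
Flight 1 lands earlier by 46 minutes.

the first, by 46 minutes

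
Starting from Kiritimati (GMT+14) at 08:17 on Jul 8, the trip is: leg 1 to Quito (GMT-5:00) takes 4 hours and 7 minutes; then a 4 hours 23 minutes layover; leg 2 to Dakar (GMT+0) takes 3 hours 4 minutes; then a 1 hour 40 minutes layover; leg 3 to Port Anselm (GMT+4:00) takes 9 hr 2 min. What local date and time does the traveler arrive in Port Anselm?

20:33 on July 8

Convert departure to UTC: 08:17 − 14:00 = 18:17 UTC on Jul 7.
Add 4 hours and 7 minutes leg 1 → 22:24 UTC.
Add 4 hours and 23 minutes layover in Quito → 02:47 UTC (Jul 8).
Add 3 hours 4 minutes leg 2 → 05:51 UTC.
Add 1 hour 40 minutes layover in Dakar → 07:31 UTC.
Add 9 hours and 2 minutes leg 3 → 16:33 UTC.
Port Anselm is UTC+4:00, so local arrival = 16:33 + 4:00 = 20:33 on Jul 8.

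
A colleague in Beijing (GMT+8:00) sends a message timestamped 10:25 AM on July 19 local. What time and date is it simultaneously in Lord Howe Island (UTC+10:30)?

12:55 PM on July 19

In UTC: 10:25 AM − 8:00 = 2:25 AM on Jul 19.
Lord Howe Island is UTC+10:30: 2:25 AM + 10:30 = 12:55 PM on Jul 19.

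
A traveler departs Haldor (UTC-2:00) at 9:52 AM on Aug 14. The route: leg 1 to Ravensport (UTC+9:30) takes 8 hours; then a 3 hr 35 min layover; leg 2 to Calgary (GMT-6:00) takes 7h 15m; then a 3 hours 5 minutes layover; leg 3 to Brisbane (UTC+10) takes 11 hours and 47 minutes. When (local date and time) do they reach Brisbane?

Convert departure to UTC: 9:52 AM + 2:00 = 11:52 AM UTC on Aug 14.
Add 8 hours leg 1 → 7:52 PM UTC.
Add 3 hours and 35 minutes layover in Ravensport → 11:27 PM UTC.
Add 7 hours and 15 minutes leg 2 → 6:42 AM UTC (Aug 15).
Add 3 hours and 5 minutes layover in Calgary → 9:47 AM UTC.
Add 11 hours 47 minutes leg 3 → 9:34 PM UTC.
Brisbane is UTC+10:00, so local arrival = 9:34 PM + 10:00 = 7:34 AM on Aug 16.

7:34 AM on Aug 16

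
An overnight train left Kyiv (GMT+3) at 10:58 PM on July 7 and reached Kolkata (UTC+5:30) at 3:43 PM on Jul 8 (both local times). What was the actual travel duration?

Kolkata is 2:30 ahead of Kyiv.
Clock-face elapsed time (ignoring zones) is 16 hours 45 minutes.
Actual elapsed = 16 hours 45 minutes − 2:30 = 14 hours 15 minutes.

14 hours 15 minutes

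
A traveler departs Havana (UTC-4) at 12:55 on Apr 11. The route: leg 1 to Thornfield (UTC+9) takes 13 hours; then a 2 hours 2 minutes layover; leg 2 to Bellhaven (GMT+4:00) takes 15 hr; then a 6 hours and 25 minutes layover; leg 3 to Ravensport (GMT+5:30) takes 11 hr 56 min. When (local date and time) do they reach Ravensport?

22:48 on April 13

Convert departure to UTC: 12:55 + 4:00 = 16:55 UTC on Apr 11.
Add 13 hours leg 1 → 05:55 UTC (Apr 12).
Add 2 hours and 2 minutes layover in Thornfield → 07:57 UTC.
Add 15 hours leg 2 → 22:57 UTC.
Add 6 hours and 25 minutes layover in Bellhaven → 05:22 UTC (Apr 13).
Add 11 hours 56 minutes leg 3 → 17:18 UTC.
Ravensport is UTC+5:30, so local arrival = 17:18 + 5:30 = 22:48 on Apr 13.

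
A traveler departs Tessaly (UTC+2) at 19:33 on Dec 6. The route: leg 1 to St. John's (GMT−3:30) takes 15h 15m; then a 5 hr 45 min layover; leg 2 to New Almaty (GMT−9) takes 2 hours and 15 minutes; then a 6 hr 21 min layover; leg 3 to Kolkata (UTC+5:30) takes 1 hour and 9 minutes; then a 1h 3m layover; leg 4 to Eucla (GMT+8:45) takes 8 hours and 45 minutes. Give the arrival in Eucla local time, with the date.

Convert departure to UTC: 19:33 − 2:00 = 17:33 UTC on Dec 6.
Add 15 hours 15 minutes leg 1 → 08:48 UTC (Dec 7).
Add 5 hours and 45 minutes layover in St. John's → 14:33 UTC.
Add 2 hours 15 minutes leg 2 → 16:48 UTC.
Add 6 hours and 21 minutes layover in New Almaty → 23:09 UTC.
Add 1 hour and 9 minutes leg 3 → 00:18 UTC (Dec 8).
Add 1 hour 3 minutes layover in Kolkata → 01:21 UTC.
Add 8 hours and 45 minutes leg 4 → 10:06 UTC.
Eucla is UTC+8:45, so local arrival = 10:06 + 8:45 = 18:51 on Dec 8.

18:51 on December 8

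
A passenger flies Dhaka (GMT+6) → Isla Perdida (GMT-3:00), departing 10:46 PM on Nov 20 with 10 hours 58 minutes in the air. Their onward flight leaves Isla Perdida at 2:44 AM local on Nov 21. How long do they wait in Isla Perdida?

2 hours

Convert departure to UTC: 10:46 PM − 6:00 = 4:46 PM UTC on Nov 20.
Add 10 hours and 58 minutes flight time → 3:44 AM UTC (Nov 21).
Isla Perdida is UTC−3:00, so local arrival = 3:44 AM − 3:00 = 12:44 AM on Nov 21.
Layover = 2:44 AM − 12:44 AM = 2 hours.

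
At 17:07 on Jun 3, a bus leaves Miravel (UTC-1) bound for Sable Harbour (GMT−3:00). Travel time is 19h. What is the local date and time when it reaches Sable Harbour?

10:07 on June 4

Convert departure to UTC: 17:07 + 1:00 = 18:07 UTC on Jun 3.
Add 19 hours travel time → 13:07 UTC (Jun 4).
Sable Harbour is UTC−3:00, so local arrival = 13:07 − 3:00 = 10:07 on Jun 4.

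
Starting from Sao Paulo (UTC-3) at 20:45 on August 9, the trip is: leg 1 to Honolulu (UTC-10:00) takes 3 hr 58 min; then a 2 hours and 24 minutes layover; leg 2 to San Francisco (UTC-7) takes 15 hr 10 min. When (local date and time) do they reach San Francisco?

Convert departure to UTC: 20:45 + 3:00 = 23:45 UTC on Aug 9.
Add 3 hours and 58 minutes leg 1 → 03:43 UTC (Aug 10).
Add 2 hours and 24 minutes layover in Honolulu → 06:07 UTC.
Add 15 hours 10 minutes leg 2 → 21:17 UTC.
San Francisco is UTC−7:00, so local arrival = 21:17 − 7:00 = 14:17 on Aug 10.

14:17 on August 10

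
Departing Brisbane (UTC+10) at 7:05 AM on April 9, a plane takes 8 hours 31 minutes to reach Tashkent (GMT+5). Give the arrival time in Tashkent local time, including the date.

10:36 AM on April 9

Convert departure to UTC: 7:05 AM − 10:00 = 9:05 PM UTC on Apr 8.
Add 8 hours and 31 minutes travel time → 5:36 AM UTC (Apr 9).
Tashkent is UTC+5:00, so local arrival = 5:36 AM + 5:00 = 10:36 AM on Apr 9.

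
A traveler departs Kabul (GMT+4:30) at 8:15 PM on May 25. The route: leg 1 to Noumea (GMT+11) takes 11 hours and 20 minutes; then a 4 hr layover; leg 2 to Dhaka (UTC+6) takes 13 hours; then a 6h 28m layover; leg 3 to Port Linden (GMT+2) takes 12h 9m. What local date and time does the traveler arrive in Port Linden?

4:42 PM on May 27

Convert departure to UTC: 8:15 PM − 4:30 = 3:45 PM UTC on May 25.
Add 11 hours 20 minutes leg 1 → 3:05 AM UTC (May 26).
Add 4 hours layover in Noumea → 7:05 AM UTC.
Add 13 hours leg 2 → 8:05 PM UTC.
Add 6 hours and 28 minutes layover in Dhaka → 2:33 AM UTC (May 27).
Add 12 hours and 9 minutes leg 3 → 2:42 PM UTC.
Port Linden is UTC+2:00, so local arrival = 2:42 PM + 2:00 = 4:42 PM on May 27.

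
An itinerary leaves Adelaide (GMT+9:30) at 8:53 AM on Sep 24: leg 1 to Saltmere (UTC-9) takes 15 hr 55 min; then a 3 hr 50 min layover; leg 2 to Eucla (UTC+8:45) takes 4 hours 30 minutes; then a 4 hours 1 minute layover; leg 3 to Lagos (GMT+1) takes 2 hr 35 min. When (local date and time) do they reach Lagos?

7:14 AM on Sep 25

Convert departure to UTC: 8:53 AM − 9:30 = 11:23 PM UTC on Sep 23.
Add 15 hours and 55 minutes leg 1 → 3:18 PM UTC (Sep 24).
Add 3 hours 50 minutes layover in Saltmere → 7:08 PM UTC.
Add 4 hours 30 minutes leg 2 → 11:38 PM UTC.
Add 4 hours and 1 minute layover in Eucla → 3:39 AM UTC (Sep 25).
Add 2 hours and 35 minutes leg 3 → 6:14 AM UTC.
Lagos is UTC+1:00, so local arrival = 6:14 AM + 1:00 = 7:14 AM on Sep 25.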